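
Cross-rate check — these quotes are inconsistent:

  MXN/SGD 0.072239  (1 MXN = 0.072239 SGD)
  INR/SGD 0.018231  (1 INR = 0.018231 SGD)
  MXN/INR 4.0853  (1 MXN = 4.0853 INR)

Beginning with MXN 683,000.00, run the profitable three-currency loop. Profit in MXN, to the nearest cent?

Profitable loop is MXN → INR → SGD → MXN:
MXN 683,000.00 × 4.0853 = INR 2,790,259.90
INR 2,790,259.90 × 0.018231 = SGD 50,869.23
SGD 50,869.23 ÷ 0.072239 = MXN 704,179.57
Profit = MXN 704,179.57 − MXN 683,000.00

Profit: MXN 21,179.57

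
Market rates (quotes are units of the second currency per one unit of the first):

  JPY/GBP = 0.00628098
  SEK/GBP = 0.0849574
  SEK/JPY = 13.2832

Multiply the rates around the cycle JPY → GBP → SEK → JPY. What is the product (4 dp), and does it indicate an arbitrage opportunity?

Around JPY → GBP → SEK → JPY: 1 × 0.00628098 ÷ 0.0849574 × 13.2832 = 0.982039
Product < 1; profitable direction is JPY → SEK → GBP → JPY.

0.9820 (arbitrage exists)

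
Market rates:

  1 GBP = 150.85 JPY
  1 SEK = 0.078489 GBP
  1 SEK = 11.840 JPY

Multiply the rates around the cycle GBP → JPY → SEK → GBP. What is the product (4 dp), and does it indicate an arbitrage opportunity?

1.0000 (no arbitrage)

Around GBP → JPY → SEK → GBP: 1 × 150.85 ÷ 11.840 × 0.078489 = 1.000006
Product ≈ 1 (deviation 0.001%, within rounding noise).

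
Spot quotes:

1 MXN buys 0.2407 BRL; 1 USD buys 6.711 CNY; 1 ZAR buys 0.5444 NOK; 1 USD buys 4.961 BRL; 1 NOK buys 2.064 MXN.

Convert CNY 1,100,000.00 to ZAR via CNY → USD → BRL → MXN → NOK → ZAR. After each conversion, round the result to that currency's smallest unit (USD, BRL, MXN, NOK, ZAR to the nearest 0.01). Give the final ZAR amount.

ZAR 3,006,566.26

CNY 1,100,000.00 ÷ 6.711 = USD 163,910.00
USD 163,910.00 × 4.961 = BRL 813,157.51
BRL 813,157.51 ÷ 0.2407 = MXN 3,378,302.91
MXN 3,378,302.91 ÷ 2.064 = NOK 1,636,774.67
NOK 1,636,774.67 ÷ 0.5444 = ZAR 3,006,566.26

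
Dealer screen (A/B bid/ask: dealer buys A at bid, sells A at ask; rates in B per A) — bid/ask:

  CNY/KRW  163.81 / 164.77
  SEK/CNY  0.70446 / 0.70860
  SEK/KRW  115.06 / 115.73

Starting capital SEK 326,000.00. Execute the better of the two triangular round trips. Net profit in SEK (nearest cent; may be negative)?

Best loop SEK → CNY → KRW → SEK:
SEK 326,000.00 × 0.70446 (sell SEK at bid) = CNY 229,653.96
CNY 229,653.96 × 163.81 (sell CNY at bid) = KRW 37,619,615
KRW 37,619,615 ÷ 115.73 (buy SEK at ask) = SEK 325,063.64

Net result: SEK -936.36 (no profitable arbitrage after spreads)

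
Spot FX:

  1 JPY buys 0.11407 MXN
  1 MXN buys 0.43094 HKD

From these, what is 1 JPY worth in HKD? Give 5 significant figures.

1 JPY × 0.11407 = 0.11407 MXN
0.11407 MXN × 0.43094 = 0.0491573 HKD

JPY/HKD = 0.049157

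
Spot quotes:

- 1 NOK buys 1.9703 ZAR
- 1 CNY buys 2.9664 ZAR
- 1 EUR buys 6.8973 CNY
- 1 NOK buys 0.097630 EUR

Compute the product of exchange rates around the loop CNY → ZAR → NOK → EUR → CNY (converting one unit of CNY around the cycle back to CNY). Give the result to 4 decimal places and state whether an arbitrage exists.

1.0138 (arbitrage exists)

Around CNY → ZAR → NOK → EUR → CNY: 1 × 2.9664 ÷ 1.9703 × 0.097630 × 6.8973 = 1.013817
Product > 1; profitable direction is CNY → ZAR → NOK → EUR → CNY.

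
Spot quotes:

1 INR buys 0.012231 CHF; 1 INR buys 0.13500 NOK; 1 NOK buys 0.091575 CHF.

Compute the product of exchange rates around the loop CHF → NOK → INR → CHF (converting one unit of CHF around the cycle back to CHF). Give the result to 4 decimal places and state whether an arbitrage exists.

Around CHF → NOK → INR → CHF: 1 ÷ 0.091575 ÷ 0.13500 × 0.012231 = 0.989353
Product < 1; profitable direction is CHF → INR → NOK → CHF.

0.9894 (arbitrage exists)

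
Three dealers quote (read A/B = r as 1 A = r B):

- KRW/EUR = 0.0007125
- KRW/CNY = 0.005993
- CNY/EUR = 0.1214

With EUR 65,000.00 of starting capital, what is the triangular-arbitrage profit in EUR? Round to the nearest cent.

Profit: EUR 1,373.00

Profitable loop is EUR → KRW → CNY → EUR:
EUR 65,000.00 ÷ 0.0007125 = KRW 91,228,070
KRW 91,228,070 × 0.005993 = CNY 546,729.82
CNY 546,729.82 × 0.1214 = EUR 66,373.00
Profit = EUR 66,373.00 − EUR 65,000.00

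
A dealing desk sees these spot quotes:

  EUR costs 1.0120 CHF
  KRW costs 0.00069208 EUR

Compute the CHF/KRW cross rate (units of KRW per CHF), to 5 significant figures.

1 CHF ÷ 1.0120 = 0.988142 EUR
0.988142 EUR ÷ 0.00069208 = 1427.79 KRW

CHF/KRW = 1427.8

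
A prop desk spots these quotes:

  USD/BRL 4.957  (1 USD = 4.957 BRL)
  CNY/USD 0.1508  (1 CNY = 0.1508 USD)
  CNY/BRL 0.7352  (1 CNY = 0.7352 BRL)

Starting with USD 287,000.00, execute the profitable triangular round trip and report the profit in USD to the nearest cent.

Profitable loop is USD → BRL → CNY → USD:
USD 287,000.00 × 4.957 = BRL 1,422,659.00
BRL 1,422,659.00 ÷ 0.7352 = CNY 1,935,063.93
CNY 1,935,063.93 × 0.1508 = USD 291,807.64
Profit = USD 291,807.64 − USD 287,000.00

Profit: USD 4,807.64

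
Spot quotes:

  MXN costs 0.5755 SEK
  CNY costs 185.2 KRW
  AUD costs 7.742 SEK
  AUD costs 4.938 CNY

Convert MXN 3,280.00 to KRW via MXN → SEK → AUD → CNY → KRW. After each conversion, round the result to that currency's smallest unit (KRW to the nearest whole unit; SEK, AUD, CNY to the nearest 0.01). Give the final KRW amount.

KRW 222,977

MXN 3,280.00 × 0.5755 = SEK 1,887.64
SEK 1,887.64 ÷ 7.742 = AUD 243.82
AUD 243.82 × 4.938 = CNY 1,203.98
CNY 1,203.98 × 185.2 = KRW 222,977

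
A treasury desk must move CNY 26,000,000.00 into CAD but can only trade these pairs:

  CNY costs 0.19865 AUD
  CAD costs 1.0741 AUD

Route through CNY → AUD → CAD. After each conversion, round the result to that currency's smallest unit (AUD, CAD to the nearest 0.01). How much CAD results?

CNY 26,000,000.00 × 0.19865 = AUD 5,164,900.00
AUD 5,164,900.00 ÷ 1.0741 = CAD 4,808,583.93

CAD 4,808,583.93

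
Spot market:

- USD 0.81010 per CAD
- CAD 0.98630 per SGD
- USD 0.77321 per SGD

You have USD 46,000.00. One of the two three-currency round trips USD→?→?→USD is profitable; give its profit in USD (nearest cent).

Profit: USD 1,534.40

Profitable loop is USD → SGD → CAD → USD:
USD 46,000.00 ÷ 0.77321 = SGD 59,492.25
SGD 59,492.25 × 0.98630 = CAD 58,677.20
CAD 58,677.20 × 0.81010 = USD 47,534.40
Profit = USD 47,534.40 − USD 46,000.00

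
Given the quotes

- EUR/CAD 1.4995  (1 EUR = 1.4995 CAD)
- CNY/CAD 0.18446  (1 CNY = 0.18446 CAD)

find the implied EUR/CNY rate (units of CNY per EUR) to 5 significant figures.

EUR/CNY = 8.1291

1 EUR × 1.4995 = 1.4995 CAD
1.4995 CAD ÷ 0.18446 = 8.12913 CNY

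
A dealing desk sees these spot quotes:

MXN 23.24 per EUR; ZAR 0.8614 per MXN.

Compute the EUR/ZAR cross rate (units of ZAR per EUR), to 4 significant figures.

1 EUR × 23.24 = 23.24 MXN
23.24 MXN × 0.8614 = 20.0189 ZAR

EUR/ZAR = 20.02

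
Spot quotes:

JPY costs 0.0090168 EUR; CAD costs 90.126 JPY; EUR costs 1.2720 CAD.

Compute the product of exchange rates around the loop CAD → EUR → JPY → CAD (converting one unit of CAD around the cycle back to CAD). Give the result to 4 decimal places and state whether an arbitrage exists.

Around CAD → EUR → JPY → CAD: 1 ÷ 1.2720 ÷ 0.0090168 ÷ 90.126 = 0.967410
Product < 1; profitable direction is CAD → JPY → EUR → CAD.

0.9674 (arbitrage exists)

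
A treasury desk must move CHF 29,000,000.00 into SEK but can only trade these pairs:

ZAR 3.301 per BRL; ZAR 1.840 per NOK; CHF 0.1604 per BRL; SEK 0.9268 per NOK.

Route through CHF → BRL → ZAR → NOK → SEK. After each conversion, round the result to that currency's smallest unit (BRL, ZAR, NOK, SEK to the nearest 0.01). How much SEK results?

CHF 29,000,000.00 ÷ 0.1604 = BRL 180,798,004.99
BRL 180,798,004.99 × 3.301 = ZAR 596,814,214.47
ZAR 596,814,214.47 ÷ 1.840 = NOK 324,355,551.34
NOK 324,355,551.34 × 0.9268 = SEK 300,612,724.98

SEK 300,612,724.98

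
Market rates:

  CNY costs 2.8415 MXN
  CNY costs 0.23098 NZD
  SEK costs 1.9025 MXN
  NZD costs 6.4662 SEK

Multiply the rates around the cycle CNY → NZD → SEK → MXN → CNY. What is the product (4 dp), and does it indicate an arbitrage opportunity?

1.0000 (no arbitrage)

Around CNY → NZD → SEK → MXN → CNY: 1 × 0.23098 × 6.4662 × 1.9025 ÷ 2.8415 = 1.000001
Product ≈ 1 (deviation 0.000%, within rounding noise).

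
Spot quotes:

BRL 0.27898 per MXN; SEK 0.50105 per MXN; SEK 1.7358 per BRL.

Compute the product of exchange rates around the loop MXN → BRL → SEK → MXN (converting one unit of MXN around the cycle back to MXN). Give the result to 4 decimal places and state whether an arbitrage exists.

0.9665 (arbitrage exists)

Around MXN → BRL → SEK → MXN: 1 × 0.27898 × 1.7358 ÷ 0.50105 = 0.966477
Product < 1; profitable direction is MXN → SEK → BRL → MXN.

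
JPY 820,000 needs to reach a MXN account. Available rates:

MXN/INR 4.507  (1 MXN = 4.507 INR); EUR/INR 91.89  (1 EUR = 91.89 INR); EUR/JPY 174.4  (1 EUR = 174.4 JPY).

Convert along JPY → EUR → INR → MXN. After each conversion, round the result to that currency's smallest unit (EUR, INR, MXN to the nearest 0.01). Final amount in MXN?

JPY 820,000 ÷ 174.4 = EUR 4,701.83
EUR 4,701.83 × 91.89 = INR 432,051.16
INR 432,051.16 ÷ 4.507 = MXN 95,862.25

MXN 95,862.25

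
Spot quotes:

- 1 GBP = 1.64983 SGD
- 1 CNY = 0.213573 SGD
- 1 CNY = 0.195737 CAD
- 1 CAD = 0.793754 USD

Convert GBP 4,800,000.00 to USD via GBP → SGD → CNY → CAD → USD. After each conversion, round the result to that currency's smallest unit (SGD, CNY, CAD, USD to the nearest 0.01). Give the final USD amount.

USD 5,760,934.54

GBP 4,800,000.00 × 1.64983 = SGD 7,919,184.00
SGD 7,919,184.00 ÷ 0.213573 = CNY 37,079,518.48
CNY 37,079,518.48 × 0.195737 = CAD 7,257,833.71
CAD 7,257,833.71 × 0.793754 = USD 5,760,934.54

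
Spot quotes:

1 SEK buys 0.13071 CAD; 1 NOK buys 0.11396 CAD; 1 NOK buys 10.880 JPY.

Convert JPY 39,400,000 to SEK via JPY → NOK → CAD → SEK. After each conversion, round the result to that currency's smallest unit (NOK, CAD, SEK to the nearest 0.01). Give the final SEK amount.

SEK 3,157,264.40

JPY 39,400,000 ÷ 10.880 = NOK 3,621,323.53
NOK 3,621,323.53 × 0.11396 = CAD 412,686.03
CAD 412,686.03 ÷ 0.13071 = SEK 3,157,264.40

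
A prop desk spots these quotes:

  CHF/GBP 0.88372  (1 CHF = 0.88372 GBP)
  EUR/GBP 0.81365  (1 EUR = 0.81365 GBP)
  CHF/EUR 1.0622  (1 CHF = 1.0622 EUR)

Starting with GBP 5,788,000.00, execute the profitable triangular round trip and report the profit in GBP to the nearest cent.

Profitable loop is GBP → EUR → CHF → GBP:
GBP 5,788,000.00 ÷ 0.81365 = EUR 7,113,623.79
EUR 7,113,623.79 ÷ 1.0622 = CHF 6,697,066.27
CHF 6,697,066.27 × 0.88372 = GBP 5,918,331.41
Profit = GBP 5,918,331.41 − GBP 5,788,000.00

Profit: GBP 130,331.41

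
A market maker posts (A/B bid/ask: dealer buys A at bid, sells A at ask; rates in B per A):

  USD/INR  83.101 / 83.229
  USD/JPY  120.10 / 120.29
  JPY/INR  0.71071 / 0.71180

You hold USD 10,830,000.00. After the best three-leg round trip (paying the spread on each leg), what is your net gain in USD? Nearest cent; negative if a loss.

Net profit: USD 276,806.70

Best loop USD → JPY → INR → USD:
USD 10,830,000.00 × 120.10 (sell USD at bid) = JPY 1,300,683,000
JPY 1,300,683,000 × 0.71071 (sell JPY at bid) = INR 924,408,414.93
INR 924,408,414.93 ÷ 83.229 (buy USD at ask) = USD 11,106,806.70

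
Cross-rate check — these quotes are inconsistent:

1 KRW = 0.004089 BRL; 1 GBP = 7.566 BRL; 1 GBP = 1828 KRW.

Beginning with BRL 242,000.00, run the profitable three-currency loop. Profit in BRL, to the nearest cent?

Profitable loop is BRL → KRW → GBP → BRL:
BRL 242,000.00 ÷ 0.004089 = KRW 59,183,174
KRW 59,183,174 ÷ 1828 = GBP 32,375.92
GBP 32,375.92 × 7.566 = BRL 244,956.18
Profit = BRL 244,956.18 − BRL 242,000.00

Profit: BRL 2,956.18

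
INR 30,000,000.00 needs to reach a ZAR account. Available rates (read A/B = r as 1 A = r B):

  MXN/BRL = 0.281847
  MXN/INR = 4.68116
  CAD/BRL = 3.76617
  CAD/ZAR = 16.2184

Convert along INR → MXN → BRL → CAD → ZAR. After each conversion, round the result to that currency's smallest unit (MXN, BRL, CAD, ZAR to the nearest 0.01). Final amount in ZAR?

INR 30,000,000.00 ÷ 4.68116 = MXN 6,408,667.94
MXN 6,408,667.94 × 0.281847 = BRL 1,806,263.83
BRL 1,806,263.83 ÷ 3.76617 = CAD 479,602.31
CAD 479,602.31 × 16.2184 = ZAR 7,778,382.10

ZAR 7,778,382.10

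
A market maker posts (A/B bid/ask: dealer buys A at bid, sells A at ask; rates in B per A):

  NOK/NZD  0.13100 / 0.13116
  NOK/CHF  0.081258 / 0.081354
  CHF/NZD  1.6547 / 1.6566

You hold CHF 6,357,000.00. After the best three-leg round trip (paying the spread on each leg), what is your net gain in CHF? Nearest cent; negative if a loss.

Best loop CHF → NZD → NOK → CHF:
CHF 6,357,000.00 × 1.6547 (sell CHF at bid) = NZD 10,518,927.90
NZD 10,518,927.90 ÷ 0.13116 (buy NOK at ask) = NOK 80,199,206.31
NOK 80,199,206.31 × 0.081258 (sell NOK at bid) = CHF 6,516,827.11

Net profit: CHF 159,827.11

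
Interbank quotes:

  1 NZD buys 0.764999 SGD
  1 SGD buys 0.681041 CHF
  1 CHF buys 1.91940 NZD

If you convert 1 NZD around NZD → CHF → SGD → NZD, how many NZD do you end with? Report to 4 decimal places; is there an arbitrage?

1.0000 (no arbitrage)

Around NZD → CHF → SGD → NZD: 1 ÷ 1.91940 ÷ 0.681041 ÷ 0.764999 = 1.000001
Product ≈ 1 (deviation 0.000%, within rounding noise).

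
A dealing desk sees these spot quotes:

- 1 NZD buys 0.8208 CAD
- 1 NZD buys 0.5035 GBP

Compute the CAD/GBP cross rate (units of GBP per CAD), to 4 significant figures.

1 CAD ÷ 0.8208 = 1.21832 NZD
1.21832 NZD × 0.5035 = 0.613426 GBP

CAD/GBP = 0.6134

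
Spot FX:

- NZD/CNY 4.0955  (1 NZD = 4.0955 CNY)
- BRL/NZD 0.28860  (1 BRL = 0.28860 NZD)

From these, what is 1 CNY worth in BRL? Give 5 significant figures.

1 CNY ÷ 4.0955 = 0.24417 NZD
0.24417 NZD ÷ 0.28860 = 0.846051 BRL

CNY/BRL = 0.84605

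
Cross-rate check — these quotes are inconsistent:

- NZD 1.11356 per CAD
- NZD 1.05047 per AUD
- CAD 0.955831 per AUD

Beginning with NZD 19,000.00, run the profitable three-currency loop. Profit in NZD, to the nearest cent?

Profitable loop is NZD → AUD → CAD → NZD:
NZD 19,000.00 ÷ 1.05047 = AUD 18,087.14
AUD 18,087.14 × 0.955831 = CAD 17,288.25
CAD 17,288.25 × 1.11356 = NZD 19,251.50
Profit = NZD 19,251.50 − NZD 19,000.00

Profit: NZD 251.50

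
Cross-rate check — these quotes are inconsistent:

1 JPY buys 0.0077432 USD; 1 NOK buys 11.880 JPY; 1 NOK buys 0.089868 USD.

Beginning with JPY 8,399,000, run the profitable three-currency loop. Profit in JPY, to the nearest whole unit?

Profitable loop is JPY → USD → NOK → JPY:
JPY 8,399,000 × 0.0077432 = USD 65,035.14
USD 65,035.14 ÷ 0.089868 = NOK 723,674.02
NOK 723,674.02 × 11.880 = JPY 8,597,247
Profit = JPY 8,597,247 − JPY 8,399,000

Profit: JPY 198,247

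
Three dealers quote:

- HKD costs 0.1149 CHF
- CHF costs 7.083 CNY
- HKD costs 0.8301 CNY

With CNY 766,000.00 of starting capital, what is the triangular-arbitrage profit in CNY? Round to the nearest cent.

Profitable loop is CNY → CHF → HKD → CNY:
CNY 766,000.00 ÷ 7.083 = CHF 108,146.27
CHF 108,146.27 ÷ 0.1149 = HKD 941,220.76
HKD 941,220.76 × 0.8301 = CNY 781,307.36
Profit = CNY 781,307.36 − CNY 766,000.00

Profit: CNY 15,307.36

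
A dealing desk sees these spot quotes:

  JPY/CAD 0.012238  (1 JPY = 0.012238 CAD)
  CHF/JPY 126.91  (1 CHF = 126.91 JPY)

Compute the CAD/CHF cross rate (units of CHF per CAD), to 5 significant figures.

CAD/CHF = 0.64386

1 CAD ÷ 0.012238 = 81.7127 JPY
81.7127 JPY ÷ 126.91 = 0.643863 CHF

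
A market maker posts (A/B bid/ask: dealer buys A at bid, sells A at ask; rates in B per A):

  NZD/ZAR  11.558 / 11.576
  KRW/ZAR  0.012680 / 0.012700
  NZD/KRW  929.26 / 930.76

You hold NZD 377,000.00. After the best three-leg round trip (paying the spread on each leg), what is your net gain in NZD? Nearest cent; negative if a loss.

Net profit: NZD 6,741.99

Best loop NZD → KRW → ZAR → NZD:
NZD 377,000.00 × 929.26 (sell NZD at bid) = KRW 350,331,020
KRW 350,331,020 × 0.012680 (sell KRW at bid) = ZAR 4,442,197.33
ZAR 4,442,197.33 ÷ 11.576 (buy NZD at ask) = NZD 383,741.99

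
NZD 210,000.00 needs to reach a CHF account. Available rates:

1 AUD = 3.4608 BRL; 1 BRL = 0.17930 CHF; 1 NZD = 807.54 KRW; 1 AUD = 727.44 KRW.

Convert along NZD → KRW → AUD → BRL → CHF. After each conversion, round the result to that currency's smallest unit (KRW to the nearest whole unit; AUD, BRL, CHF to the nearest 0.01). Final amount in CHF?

CHF 144,658.17

NZD 210,000.00 × 807.54 = KRW 169,583,400
KRW 169,583,400 ÷ 727.44 = AUD 233,123.56
AUD 233,123.56 × 3.4608 = BRL 806,794.02
BRL 806,794.02 × 0.17930 = CHF 144,658.17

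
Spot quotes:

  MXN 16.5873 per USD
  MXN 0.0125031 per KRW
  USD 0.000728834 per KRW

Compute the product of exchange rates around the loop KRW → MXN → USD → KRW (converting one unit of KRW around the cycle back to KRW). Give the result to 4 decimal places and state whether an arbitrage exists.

Around KRW → MXN → USD → KRW: 1 × 0.0125031 ÷ 16.5873 ÷ 0.000728834 = 1.034221
Product > 1; profitable direction is KRW → MXN → USD → KRW.

1.0342 (arbitrage exists)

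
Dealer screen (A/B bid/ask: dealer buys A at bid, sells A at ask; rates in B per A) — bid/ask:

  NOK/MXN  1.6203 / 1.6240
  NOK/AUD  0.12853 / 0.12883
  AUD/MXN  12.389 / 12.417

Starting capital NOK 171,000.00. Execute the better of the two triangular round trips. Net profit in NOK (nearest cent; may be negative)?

Net profit: NOK 2,203.97

Best loop NOK → MXN → AUD → NOK:
NOK 171,000.00 × 1.6203 (sell NOK at bid) = MXN 277,071.30
MXN 277,071.30 ÷ 12.417 (buy AUD at ask) = AUD 22,313.87
AUD 22,313.87 ÷ 0.12883 (buy NOK at ask) = NOK 173,203.97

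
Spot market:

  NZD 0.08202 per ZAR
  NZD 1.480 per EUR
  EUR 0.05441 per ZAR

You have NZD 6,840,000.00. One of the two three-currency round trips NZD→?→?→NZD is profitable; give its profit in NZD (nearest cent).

Profit: NZD 126,833.40

Profitable loop is NZD → EUR → ZAR → NZD:
NZD 6,840,000.00 ÷ 1.480 = EUR 4,621,621.62
EUR 4,621,621.62 ÷ 0.05441 = ZAR 84,940,665.72
ZAR 84,940,665.72 × 0.08202 = NZD 6,966,833.40
Profit = NZD 6,966,833.40 − NZD 6,840,000.00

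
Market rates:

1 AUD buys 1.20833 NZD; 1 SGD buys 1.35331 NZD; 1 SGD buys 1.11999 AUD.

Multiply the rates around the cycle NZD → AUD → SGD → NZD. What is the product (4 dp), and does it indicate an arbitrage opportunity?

Around NZD → AUD → SGD → NZD: 1 ÷ 1.20833 ÷ 1.11999 × 1.35331 = 0.999994
Product ≈ 1 (deviation 0.001%, within rounding noise).

1.0000 (no arbitrage)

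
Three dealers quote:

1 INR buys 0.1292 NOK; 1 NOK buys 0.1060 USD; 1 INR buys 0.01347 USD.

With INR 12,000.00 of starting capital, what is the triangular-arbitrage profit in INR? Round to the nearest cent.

Profitable loop is INR → NOK → USD → INR:
INR 12,000.00 × 0.1292 = NOK 1,550.40
NOK 1,550.40 × 0.1060 = USD 164.34
USD 164.34 ÷ 0.01347 = INR 12,200.62
Profit = INR 12,200.62 − INR 12,000.00

Profit: INR 200.62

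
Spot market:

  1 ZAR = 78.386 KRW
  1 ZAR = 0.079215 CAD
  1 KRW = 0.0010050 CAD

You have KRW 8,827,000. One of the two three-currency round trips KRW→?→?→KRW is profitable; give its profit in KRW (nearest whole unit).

Profitable loop is KRW → ZAR → CAD → KRW:
KRW 8,827,000 ÷ 78.386 = ZAR 112,609.39
ZAR 112,609.39 × 0.079215 = CAD 8,920.35
CAD 8,920.35 ÷ 0.0010050 = KRW 8,875,973
Profit = KRW 8,875,973 − KRW 8,827,000

Profit: KRW 48,973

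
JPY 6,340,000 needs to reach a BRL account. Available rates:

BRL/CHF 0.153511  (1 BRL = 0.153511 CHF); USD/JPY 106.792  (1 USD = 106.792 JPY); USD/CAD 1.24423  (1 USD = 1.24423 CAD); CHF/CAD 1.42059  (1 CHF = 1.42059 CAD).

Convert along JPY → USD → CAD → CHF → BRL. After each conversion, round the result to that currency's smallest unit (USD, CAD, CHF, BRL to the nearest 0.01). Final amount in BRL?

BRL 338,721.59

JPY 6,340,000 ÷ 106.792 = USD 59,367.74
USD 59,367.74 × 1.24423 = CAD 73,867.12
CAD 73,867.12 ÷ 1.42059 = CHF 51,997.49
CHF 51,997.49 ÷ 0.153511 = BRL 338,721.59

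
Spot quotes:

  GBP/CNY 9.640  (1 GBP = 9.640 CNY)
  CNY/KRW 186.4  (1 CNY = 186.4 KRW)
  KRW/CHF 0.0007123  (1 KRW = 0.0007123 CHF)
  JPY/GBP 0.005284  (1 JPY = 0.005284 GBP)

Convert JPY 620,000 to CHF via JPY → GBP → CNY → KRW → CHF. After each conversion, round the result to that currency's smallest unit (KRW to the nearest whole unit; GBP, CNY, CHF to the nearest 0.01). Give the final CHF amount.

CHF 4,193.15

JPY 620,000 × 0.005284 = GBP 3,276.08
GBP 3,276.08 × 9.640 = CNY 31,581.41
CNY 31,581.41 × 186.4 = KRW 5,886,775
KRW 5,886,775 × 0.0007123 = CHF 4,193.15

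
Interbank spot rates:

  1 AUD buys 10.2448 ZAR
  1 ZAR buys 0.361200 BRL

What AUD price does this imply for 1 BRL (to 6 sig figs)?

BRL/AUD = 0.270239

1 BRL ÷ 0.361200 = 2.76855 ZAR
2.76855 ZAR ÷ 10.2448 = 0.270239 AUD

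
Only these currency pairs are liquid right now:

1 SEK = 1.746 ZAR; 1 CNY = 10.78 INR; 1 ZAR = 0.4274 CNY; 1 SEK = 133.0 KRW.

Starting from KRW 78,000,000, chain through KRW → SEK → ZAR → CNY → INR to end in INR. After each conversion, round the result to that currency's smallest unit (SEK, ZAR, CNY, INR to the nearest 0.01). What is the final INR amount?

KRW 78,000,000 ÷ 133.0 = SEK 586,466.17
SEK 586,466.17 × 1.746 = ZAR 1,023,969.93
ZAR 1,023,969.93 × 0.4274 = CNY 437,644.75
CNY 437,644.75 × 10.78 = INR 4,717,810.40

INR 4,717,810.40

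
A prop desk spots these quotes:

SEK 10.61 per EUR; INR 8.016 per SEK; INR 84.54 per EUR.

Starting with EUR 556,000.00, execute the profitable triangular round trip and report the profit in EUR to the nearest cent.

Profitable loop is EUR → SEK → INR → EUR:
EUR 556,000.00 × 10.61 = SEK 5,899,160.00
SEK 5,899,160.00 × 8.016 = INR 47,287,666.56
INR 47,287,666.56 ÷ 84.54 = EUR 559,352.57
Profit = EUR 559,352.57 − EUR 556,000.00

Profit: EUR 3,352.57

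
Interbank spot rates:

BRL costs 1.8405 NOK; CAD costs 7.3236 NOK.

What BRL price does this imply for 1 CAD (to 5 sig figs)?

1 CAD × 7.3236 = 7.3236 NOK
7.3236 NOK ÷ 1.8405 = 3.97914 BRL

CAD/BRL = 3.9791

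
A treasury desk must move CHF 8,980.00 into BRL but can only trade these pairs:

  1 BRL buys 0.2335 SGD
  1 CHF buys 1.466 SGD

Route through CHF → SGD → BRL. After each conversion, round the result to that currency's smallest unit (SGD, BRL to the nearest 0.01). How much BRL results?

BRL 56,379.79

CHF 8,980.00 × 1.466 = SGD 13,164.68
SGD 13,164.68 ÷ 0.2335 = BRL 56,379.79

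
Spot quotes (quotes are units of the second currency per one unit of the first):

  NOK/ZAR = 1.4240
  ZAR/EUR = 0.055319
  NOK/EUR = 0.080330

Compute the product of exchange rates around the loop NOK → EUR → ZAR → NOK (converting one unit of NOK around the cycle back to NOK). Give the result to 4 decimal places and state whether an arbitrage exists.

1.0197 (arbitrage exists)

Around NOK → EUR → ZAR → NOK: 1 × 0.080330 ÷ 0.055319 ÷ 1.4240 = 1.019749
Product > 1; profitable direction is NOK → EUR → ZAR → NOK.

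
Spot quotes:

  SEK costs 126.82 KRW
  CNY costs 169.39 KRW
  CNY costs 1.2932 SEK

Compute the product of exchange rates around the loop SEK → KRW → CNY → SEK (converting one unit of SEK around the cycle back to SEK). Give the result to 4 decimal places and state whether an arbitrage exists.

Around SEK → KRW → CNY → SEK: 1 × 126.82 ÷ 169.39 × 1.2932 = 0.968201
Product < 1; profitable direction is SEK → CNY → KRW → SEK.

0.9682 (arbitrage exists)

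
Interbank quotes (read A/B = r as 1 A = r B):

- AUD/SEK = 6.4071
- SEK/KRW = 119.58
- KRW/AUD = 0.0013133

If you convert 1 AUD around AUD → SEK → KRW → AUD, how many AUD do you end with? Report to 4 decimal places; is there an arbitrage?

1.0062 (arbitrage exists)

Around AUD → SEK → KRW → AUD: 1 × 6.4071 × 119.58 × 0.0013133 = 1.006199
Product > 1; profitable direction is AUD → SEK → KRW → AUD.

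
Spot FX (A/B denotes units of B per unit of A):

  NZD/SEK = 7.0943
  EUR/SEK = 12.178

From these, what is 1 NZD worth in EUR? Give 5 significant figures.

NZD/EUR = 0.58255

1 NZD × 7.0943 = 7.0943 SEK
7.0943 SEK ÷ 12.178 = 0.582551 EUR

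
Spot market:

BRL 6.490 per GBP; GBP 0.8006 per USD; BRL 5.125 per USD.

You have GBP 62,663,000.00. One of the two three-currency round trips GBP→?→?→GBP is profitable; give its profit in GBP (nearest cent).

Profit: GBP 866,815.75

Profitable loop is GBP → BRL → USD → GBP:
GBP 62,663,000.00 × 6.490 = BRL 406,682,870.00
BRL 406,682,870.00 ÷ 5.125 = USD 79,352,755.12
USD 79,352,755.12 × 0.8006 = GBP 63,529,815.75
Profit = GBP 63,529,815.75 − GBP 62,663,000.00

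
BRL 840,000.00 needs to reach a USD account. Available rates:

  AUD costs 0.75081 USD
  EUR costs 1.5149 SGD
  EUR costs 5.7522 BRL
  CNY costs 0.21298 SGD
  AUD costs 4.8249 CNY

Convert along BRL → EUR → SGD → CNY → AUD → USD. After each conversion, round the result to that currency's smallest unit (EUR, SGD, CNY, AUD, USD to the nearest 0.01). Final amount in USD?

BRL 840,000.00 ÷ 5.7522 = EUR 146,031.08
EUR 146,031.08 × 1.5149 = SGD 221,222.48
SGD 221,222.48 ÷ 0.21298 = CNY 1,038,700.72
CNY 1,038,700.72 ÷ 4.8249 = AUD 215,279.22
AUD 215,279.22 × 0.75081 = USD 161,633.79

USD 161,633.79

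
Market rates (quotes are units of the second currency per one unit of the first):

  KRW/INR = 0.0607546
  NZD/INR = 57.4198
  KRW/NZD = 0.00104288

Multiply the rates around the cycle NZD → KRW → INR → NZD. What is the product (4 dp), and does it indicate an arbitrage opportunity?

1.0146 (arbitrage exists)

Around NZD → KRW → INR → NZD: 1 ÷ 0.00104288 × 0.0607546 ÷ 57.4198 = 1.014573
Product > 1; profitable direction is NZD → KRW → INR → NZD.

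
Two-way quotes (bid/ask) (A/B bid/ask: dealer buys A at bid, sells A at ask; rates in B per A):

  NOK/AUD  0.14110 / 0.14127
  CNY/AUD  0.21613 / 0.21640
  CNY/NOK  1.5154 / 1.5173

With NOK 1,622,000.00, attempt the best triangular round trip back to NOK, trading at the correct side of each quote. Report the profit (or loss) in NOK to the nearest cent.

Best loop NOK → CNY → AUD → NOK:
NOK 1,622,000.00 ÷ 1.5173 (buy CNY at ask) = CNY 1,069,004.15
CNY 1,069,004.15 × 0.21613 (sell CNY at bid) = AUD 231,043.87
AUD 231,043.87 ÷ 0.14127 (buy NOK at ask) = NOK 1,635,477.22

Net profit: NOK 13,477.22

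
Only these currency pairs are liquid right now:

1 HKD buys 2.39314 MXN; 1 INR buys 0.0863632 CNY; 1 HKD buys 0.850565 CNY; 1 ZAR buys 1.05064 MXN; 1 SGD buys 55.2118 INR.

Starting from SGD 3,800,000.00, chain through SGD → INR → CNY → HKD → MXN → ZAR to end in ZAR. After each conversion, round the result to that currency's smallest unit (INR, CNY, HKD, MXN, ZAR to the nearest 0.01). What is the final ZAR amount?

SGD 3,800,000.00 × 55.2118 = INR 209,804,840.00
INR 209,804,840.00 × 0.0863632 = CNY 18,119,417.36
CNY 18,119,417.36 ÷ 0.850565 = HKD 21,302,801.50
HKD 21,302,801.50 × 2.39314 = MXN 50,980,586.38
MXN 50,980,586.38 ÷ 1.05064 = ZAR 48,523,363.26

ZAR 48,523,363.26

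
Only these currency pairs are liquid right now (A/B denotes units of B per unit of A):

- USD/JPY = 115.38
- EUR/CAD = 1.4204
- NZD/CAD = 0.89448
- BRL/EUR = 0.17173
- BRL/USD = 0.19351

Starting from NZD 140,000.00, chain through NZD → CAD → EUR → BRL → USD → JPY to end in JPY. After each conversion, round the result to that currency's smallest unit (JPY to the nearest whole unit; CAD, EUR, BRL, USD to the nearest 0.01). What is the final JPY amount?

JPY 11,462,405

NZD 140,000.00 × 0.89448 = CAD 125,227.20
CAD 125,227.20 ÷ 1.4204 = EUR 88,163.33
EUR 88,163.33 ÷ 0.17173 = BRL 513,383.39
BRL 513,383.39 × 0.19351 = USD 99,344.82
USD 99,344.82 × 115.38 = JPY 11,462,405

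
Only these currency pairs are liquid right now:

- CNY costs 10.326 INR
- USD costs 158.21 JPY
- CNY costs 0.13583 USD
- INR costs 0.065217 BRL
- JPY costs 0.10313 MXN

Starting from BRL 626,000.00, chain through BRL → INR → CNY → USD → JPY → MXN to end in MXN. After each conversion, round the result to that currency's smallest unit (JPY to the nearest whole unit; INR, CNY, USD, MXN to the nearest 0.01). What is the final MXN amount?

BRL 626,000.00 ÷ 0.065217 = INR 9,598,724.26
INR 9,598,724.26 ÷ 10.326 = CNY 929,568.49
CNY 929,568.49 × 0.13583 = USD 126,263.29
USD 126,263.29 × 158.21 = JPY 19,976,115
JPY 19,976,115 × 0.10313 = MXN 2,060,136.74

MXN 2,060,136.74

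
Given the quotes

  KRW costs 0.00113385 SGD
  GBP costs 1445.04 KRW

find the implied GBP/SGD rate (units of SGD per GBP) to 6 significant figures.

GBP/SGD = 1.63846

1 GBP × 1445.04 = 1445.04 KRW
1445.04 KRW × 0.00113385 = 1.63846 SGD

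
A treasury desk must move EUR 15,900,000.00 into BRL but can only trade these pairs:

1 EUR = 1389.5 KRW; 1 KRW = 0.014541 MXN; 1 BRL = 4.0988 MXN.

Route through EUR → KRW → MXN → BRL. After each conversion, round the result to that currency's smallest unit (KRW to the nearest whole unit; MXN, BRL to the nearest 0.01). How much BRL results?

EUR 15,900,000.00 × 1389.5 = KRW 22,093,050,000
KRW 22,093,050,000 × 0.014541 = MXN 321,255,040.05
MXN 321,255,040.05 ÷ 4.0988 = BRL 78,377,827.67

BRL 78,377,827.67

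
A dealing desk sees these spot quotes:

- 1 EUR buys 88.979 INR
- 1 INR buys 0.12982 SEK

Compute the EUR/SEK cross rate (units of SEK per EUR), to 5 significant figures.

1 EUR × 88.979 = 88.979 INR
88.979 INR × 0.12982 = 11.5513 SEK

EUR/SEK = 11.551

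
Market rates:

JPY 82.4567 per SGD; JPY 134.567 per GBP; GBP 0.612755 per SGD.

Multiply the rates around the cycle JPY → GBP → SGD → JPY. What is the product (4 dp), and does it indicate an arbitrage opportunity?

1.0000 (no arbitrage)

Around JPY → GBP → SGD → JPY: 1 ÷ 134.567 ÷ 0.612755 × 82.4567 = 1.000001
Product ≈ 1 (deviation 0.000%, within rounding noise).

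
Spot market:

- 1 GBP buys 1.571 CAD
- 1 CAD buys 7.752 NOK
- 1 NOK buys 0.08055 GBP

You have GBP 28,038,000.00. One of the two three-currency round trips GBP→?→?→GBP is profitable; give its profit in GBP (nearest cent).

Profitable loop is GBP → NOK → CAD → GBP:
GBP 28,038,000.00 ÷ 0.08055 = NOK 348,081,936.69
NOK 348,081,936.69 ÷ 7.752 = CAD 44,902,210.61
CAD 44,902,210.61 ÷ 1.571 = GBP 28,581,929.10
Profit = GBP 28,581,929.10 − GBP 28,038,000.00

Profit: GBP 543,929.10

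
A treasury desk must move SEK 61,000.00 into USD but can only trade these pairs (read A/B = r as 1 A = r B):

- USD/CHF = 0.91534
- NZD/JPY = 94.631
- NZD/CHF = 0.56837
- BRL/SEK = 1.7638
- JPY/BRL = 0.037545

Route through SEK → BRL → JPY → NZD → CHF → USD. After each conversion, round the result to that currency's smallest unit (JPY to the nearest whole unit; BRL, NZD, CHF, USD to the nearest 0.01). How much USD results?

SEK 61,000.00 ÷ 1.7638 = BRL 34,584.42
BRL 34,584.42 ÷ 0.037545 = JPY 921,146
JPY 921,146 ÷ 94.631 = NZD 9,734.08
NZD 9,734.08 × 0.56837 = CHF 5,532.56
CHF 5,532.56 ÷ 0.91534 = USD 6,044.27

USD 6,044.27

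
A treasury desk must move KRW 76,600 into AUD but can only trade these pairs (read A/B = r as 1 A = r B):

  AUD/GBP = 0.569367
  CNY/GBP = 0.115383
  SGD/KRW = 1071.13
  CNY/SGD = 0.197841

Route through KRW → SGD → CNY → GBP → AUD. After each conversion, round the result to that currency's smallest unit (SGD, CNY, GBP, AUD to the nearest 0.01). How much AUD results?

AUD 73.26

KRW 76,600 ÷ 1071.13 = SGD 71.51
SGD 71.51 ÷ 0.197841 = CNY 361.45
CNY 361.45 × 0.115383 = GBP 41.71
GBP 41.71 ÷ 0.569367 = AUD 73.26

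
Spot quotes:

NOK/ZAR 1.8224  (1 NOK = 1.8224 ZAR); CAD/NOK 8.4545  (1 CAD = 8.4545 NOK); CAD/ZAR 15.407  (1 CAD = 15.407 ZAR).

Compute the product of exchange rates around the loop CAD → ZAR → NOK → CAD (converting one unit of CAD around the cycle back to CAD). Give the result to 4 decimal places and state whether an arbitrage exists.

1.0000 (no arbitrage)

Around CAD → ZAR → NOK → CAD: 1 × 15.407 ÷ 1.8224 ÷ 8.4545 = 0.999969
Product ≈ 1 (deviation 0.003%, within rounding noise).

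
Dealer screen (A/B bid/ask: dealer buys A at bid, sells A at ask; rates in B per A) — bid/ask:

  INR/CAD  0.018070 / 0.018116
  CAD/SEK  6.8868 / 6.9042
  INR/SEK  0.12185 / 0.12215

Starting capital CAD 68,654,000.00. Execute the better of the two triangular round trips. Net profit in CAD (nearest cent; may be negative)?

Net profit: CAD 1,289,602.58

Best loop CAD → SEK → INR → CAD:
CAD 68,654,000.00 × 6.8868 (sell CAD at bid) = SEK 472,806,367.20
SEK 472,806,367.20 ÷ 0.12215 (buy INR at ask) = INR 3,870,702,965.21
INR 3,870,702,965.21 × 0.018070 (sell INR at bid) = CAD 69,943,602.58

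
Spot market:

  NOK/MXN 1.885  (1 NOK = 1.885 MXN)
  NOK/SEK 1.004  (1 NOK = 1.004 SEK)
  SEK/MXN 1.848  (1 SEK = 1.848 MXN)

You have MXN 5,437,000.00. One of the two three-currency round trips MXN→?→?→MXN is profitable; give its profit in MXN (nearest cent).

Profit: MXN 86,762.63

Profitable loop is MXN → SEK → NOK → MXN:
MXN 5,437,000.00 ÷ 1.848 = SEK 2,942,099.57
SEK 2,942,099.57 ÷ 1.004 = NOK 2,930,378.05
NOK 2,930,378.05 × 1.885 = MXN 5,523,762.63
Profit = MXN 5,523,762.63 − MXN 5,437,000.00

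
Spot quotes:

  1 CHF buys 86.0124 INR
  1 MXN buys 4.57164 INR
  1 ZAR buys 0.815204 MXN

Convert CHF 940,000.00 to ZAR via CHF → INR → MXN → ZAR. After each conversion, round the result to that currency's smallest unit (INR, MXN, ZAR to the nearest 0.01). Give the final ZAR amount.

CHF 940,000.00 × 86.0124 = INR 80,851,656.00
INR 80,851,656.00 ÷ 4.57164 = MXN 17,685,481.80
MXN 17,685,481.80 ÷ 0.815204 = ZAR 21,694,547.38

ZAR 21,694,547.38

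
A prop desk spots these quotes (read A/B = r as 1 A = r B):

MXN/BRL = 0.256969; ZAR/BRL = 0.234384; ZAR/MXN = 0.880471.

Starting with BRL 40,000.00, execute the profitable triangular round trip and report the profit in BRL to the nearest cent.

Profit: BRL 1,437.37

Profitable loop is BRL → MXN → ZAR → BRL:
BRL 40,000.00 ÷ 0.256969 = MXN 155,660.80
MXN 155,660.80 ÷ 0.880471 = ZAR 176,792.65
ZAR 176,792.65 × 0.234384 = BRL 41,437.37
Profit = BRL 41,437.37 − BRL 40,000.00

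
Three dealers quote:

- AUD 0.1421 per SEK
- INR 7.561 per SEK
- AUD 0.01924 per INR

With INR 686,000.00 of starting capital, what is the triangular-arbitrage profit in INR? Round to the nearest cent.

Profit: INR 16,286.54

Profitable loop is INR → AUD → SEK → INR:
INR 686,000.00 × 0.01924 = AUD 13,198.64
AUD 13,198.64 ÷ 0.1421 = SEK 92,882.76
SEK 92,882.76 × 7.561 = INR 702,286.54
Profit = INR 702,286.54 − INR 686,000.00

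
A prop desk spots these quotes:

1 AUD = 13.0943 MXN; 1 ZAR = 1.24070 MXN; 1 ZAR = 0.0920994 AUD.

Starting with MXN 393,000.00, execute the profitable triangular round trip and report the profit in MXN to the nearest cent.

Profit: MXN 11,315.36

Profitable loop is MXN → AUD → ZAR → MXN:
MXN 393,000.00 ÷ 13.0943 = AUD 30,013.06
AUD 30,013.06 ÷ 0.0920994 = ZAR 325,876.81
ZAR 325,876.81 × 1.24070 = MXN 404,315.36
Profit = MXN 404,315.36 − MXN 393,000.00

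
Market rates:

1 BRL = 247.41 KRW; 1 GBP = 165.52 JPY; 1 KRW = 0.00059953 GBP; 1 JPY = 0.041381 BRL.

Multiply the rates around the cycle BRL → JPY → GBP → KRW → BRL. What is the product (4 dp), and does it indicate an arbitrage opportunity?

0.9843 (arbitrage exists)

Around BRL → JPY → GBP → KRW → BRL: 1 ÷ 0.041381 ÷ 165.52 ÷ 0.00059953 ÷ 247.41 = 0.984284
Product < 1; profitable direction is BRL → KRW → GBP → JPY → BRL.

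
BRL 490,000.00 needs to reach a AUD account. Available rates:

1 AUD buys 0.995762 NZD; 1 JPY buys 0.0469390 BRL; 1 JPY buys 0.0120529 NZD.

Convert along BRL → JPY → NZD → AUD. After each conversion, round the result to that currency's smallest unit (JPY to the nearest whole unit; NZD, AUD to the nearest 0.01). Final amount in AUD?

AUD 126,356.70

BRL 490,000.00 ÷ 0.0469390 = JPY 10,439,081
JPY 10,439,081 × 0.0120529 = NZD 125,821.20
NZD 125,821.20 ÷ 0.995762 = AUD 126,356.70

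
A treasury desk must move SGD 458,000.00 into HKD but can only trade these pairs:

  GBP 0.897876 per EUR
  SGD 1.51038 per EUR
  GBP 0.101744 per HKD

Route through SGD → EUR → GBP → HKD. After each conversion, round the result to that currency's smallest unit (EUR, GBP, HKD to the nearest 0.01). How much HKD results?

HKD 2,676,004.29

SGD 458,000.00 ÷ 1.51038 = EUR 303,234.95
EUR 303,234.95 × 0.897876 = GBP 272,267.38
GBP 272,267.38 ÷ 0.101744 = HKD 2,676,004.29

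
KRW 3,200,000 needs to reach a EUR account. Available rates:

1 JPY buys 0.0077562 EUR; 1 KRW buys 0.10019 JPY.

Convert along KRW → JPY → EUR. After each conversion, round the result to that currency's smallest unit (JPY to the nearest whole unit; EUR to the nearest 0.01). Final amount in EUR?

KRW 3,200,000 × 0.10019 = JPY 320,608
JPY 320,608 × 0.0077562 = EUR 2,486.70

EUR 2,486.70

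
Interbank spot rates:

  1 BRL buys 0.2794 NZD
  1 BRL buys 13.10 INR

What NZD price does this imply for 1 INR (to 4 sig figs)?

INR/NZD = 0.02133

1 INR ÷ 13.10 = 0.0763359 BRL
0.0763359 BRL × 0.2794 = 0.0213282 NZD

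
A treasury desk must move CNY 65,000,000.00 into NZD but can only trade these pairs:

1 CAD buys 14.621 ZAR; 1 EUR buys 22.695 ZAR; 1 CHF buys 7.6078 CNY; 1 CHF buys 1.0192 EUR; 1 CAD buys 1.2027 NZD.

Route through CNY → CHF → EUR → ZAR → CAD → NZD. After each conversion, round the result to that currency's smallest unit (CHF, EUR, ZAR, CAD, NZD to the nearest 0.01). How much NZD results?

NZD 16,256,389.85

CNY 65,000,000.00 ÷ 7.6078 = CHF 8,543,862.88
CHF 8,543,862.88 × 1.0192 = EUR 8,707,905.05
EUR 8,707,905.05 × 22.695 = ZAR 197,625,905.11
ZAR 197,625,905.11 ÷ 14.621 = CAD 13,516,579.24
CAD 13,516,579.24 × 1.2027 = NZD 16,256,389.85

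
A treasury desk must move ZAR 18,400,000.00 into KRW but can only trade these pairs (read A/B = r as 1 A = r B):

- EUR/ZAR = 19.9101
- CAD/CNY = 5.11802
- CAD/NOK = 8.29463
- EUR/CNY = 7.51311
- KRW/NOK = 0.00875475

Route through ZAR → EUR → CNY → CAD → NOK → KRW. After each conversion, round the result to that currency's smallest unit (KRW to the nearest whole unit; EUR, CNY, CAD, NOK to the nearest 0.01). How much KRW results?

ZAR 18,400,000.00 ÷ 19.9101 = EUR 924,154.07
EUR 924,154.07 × 7.51311 = CNY 6,943,271.18
CNY 6,943,271.18 ÷ 5.11802 = CAD 1,356,632.29
CAD 1,356,632.29 × 8.29463 = NOK 11,252,762.89
NOK 11,252,762.89 ÷ 0.00875475 = KRW 1,285,332,293

KRW 1,285,332,293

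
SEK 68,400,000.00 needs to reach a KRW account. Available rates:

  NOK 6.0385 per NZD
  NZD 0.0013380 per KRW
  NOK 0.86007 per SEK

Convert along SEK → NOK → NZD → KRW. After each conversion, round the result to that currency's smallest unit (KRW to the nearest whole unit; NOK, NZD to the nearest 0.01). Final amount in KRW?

SEK 68,400,000.00 × 0.86007 = NOK 58,828,788.00
NOK 58,828,788.00 ÷ 6.0385 = NZD 9,742,285.00
NZD 9,742,285.00 ÷ 0.0013380 = KRW 7,281,229,447

KRW 7,281,229,447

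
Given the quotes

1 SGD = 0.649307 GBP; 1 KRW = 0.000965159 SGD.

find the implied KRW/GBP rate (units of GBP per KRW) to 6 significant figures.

1 KRW × 0.000965159 = 0.000965159 SGD
0.000965159 SGD × 0.649307 = 0.000626684 GBP

KRW/GBP = 0.000626684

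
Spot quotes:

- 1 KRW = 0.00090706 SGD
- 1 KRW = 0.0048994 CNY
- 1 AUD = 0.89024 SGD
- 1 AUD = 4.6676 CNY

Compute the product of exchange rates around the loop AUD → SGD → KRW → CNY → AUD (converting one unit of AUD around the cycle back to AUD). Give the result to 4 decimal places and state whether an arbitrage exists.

Around AUD → SGD → KRW → CNY → AUD: 1 × 0.89024 ÷ 0.00090706 × 0.0048994 ÷ 4.6676 = 1.030197
Product > 1; profitable direction is AUD → SGD → KRW → CNY → AUD.

1.0302 (arbitrage exists)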